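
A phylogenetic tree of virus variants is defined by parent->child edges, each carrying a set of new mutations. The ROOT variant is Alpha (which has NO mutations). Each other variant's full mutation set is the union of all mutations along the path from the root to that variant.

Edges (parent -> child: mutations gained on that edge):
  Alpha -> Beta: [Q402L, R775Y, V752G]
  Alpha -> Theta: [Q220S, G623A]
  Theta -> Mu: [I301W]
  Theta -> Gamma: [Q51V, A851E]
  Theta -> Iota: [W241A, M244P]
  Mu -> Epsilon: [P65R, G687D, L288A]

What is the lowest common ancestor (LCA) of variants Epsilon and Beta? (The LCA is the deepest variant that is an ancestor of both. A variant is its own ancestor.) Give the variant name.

Answer: Alpha

Derivation:
Path from root to Epsilon: Alpha -> Theta -> Mu -> Epsilon
  ancestors of Epsilon: {Alpha, Theta, Mu, Epsilon}
Path from root to Beta: Alpha -> Beta
  ancestors of Beta: {Alpha, Beta}
Common ancestors: {Alpha}
Walk up from Beta: Beta (not in ancestors of Epsilon), Alpha (in ancestors of Epsilon)
Deepest common ancestor (LCA) = Alpha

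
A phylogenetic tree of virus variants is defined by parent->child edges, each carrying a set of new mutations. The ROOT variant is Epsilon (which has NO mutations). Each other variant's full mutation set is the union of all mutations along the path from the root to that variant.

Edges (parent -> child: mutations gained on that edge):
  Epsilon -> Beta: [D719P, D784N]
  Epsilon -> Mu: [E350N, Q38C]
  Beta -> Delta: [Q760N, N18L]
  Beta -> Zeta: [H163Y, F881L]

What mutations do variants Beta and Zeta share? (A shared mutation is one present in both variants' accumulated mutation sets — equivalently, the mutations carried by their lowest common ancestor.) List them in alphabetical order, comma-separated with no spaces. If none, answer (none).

Accumulating mutations along path to Beta:
  At Epsilon: gained [] -> total []
  At Beta: gained ['D719P', 'D784N'] -> total ['D719P', 'D784N']
Mutations(Beta) = ['D719P', 'D784N']
Accumulating mutations along path to Zeta:
  At Epsilon: gained [] -> total []
  At Beta: gained ['D719P', 'D784N'] -> total ['D719P', 'D784N']
  At Zeta: gained ['H163Y', 'F881L'] -> total ['D719P', 'D784N', 'F881L', 'H163Y']
Mutations(Zeta) = ['D719P', 'D784N', 'F881L', 'H163Y']
Intersection: ['D719P', 'D784N'] ∩ ['D719P', 'D784N', 'F881L', 'H163Y'] = ['D719P', 'D784N']

Answer: D719P,D784N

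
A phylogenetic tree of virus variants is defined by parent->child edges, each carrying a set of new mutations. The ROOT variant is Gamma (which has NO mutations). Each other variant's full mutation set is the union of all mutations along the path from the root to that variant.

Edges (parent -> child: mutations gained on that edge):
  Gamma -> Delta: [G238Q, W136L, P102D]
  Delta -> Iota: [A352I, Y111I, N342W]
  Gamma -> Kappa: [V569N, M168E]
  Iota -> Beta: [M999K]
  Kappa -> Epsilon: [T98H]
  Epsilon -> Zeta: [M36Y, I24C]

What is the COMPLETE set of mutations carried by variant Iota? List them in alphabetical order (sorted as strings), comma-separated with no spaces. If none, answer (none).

Answer: A352I,G238Q,N342W,P102D,W136L,Y111I

Derivation:
At Gamma: gained [] -> total []
At Delta: gained ['G238Q', 'W136L', 'P102D'] -> total ['G238Q', 'P102D', 'W136L']
At Iota: gained ['A352I', 'Y111I', 'N342W'] -> total ['A352I', 'G238Q', 'N342W', 'P102D', 'W136L', 'Y111I']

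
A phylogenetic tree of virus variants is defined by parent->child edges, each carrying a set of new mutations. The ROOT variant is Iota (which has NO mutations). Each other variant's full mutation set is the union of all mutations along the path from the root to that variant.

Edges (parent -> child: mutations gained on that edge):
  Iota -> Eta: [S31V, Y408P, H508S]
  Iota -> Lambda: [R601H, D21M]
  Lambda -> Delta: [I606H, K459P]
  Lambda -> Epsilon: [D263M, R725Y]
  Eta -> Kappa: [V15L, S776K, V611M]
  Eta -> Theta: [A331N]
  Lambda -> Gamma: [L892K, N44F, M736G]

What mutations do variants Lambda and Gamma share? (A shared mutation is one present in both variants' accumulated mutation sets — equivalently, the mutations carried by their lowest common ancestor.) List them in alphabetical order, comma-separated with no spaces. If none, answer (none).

Accumulating mutations along path to Lambda:
  At Iota: gained [] -> total []
  At Lambda: gained ['R601H', 'D21M'] -> total ['D21M', 'R601H']
Mutations(Lambda) = ['D21M', 'R601H']
Accumulating mutations along path to Gamma:
  At Iota: gained [] -> total []
  At Lambda: gained ['R601H', 'D21M'] -> total ['D21M', 'R601H']
  At Gamma: gained ['L892K', 'N44F', 'M736G'] -> total ['D21M', 'L892K', 'M736G', 'N44F', 'R601H']
Mutations(Gamma) = ['D21M', 'L892K', 'M736G', 'N44F', 'R601H']
Intersection: ['D21M', 'R601H'] ∩ ['D21M', 'L892K', 'M736G', 'N44F', 'R601H'] = ['D21M', 'R601H']

Answer: D21M,R601H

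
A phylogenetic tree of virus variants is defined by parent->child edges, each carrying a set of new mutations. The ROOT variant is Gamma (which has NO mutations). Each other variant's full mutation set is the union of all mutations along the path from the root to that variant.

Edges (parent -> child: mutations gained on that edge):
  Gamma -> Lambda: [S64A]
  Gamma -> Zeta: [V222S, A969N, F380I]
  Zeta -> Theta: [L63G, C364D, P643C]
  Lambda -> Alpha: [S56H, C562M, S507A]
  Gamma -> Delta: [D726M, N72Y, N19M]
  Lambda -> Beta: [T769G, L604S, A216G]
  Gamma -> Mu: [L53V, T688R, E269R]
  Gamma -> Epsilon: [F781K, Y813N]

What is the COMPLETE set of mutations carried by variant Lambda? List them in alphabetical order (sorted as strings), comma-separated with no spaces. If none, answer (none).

At Gamma: gained [] -> total []
At Lambda: gained ['S64A'] -> total ['S64A']

Answer: S64A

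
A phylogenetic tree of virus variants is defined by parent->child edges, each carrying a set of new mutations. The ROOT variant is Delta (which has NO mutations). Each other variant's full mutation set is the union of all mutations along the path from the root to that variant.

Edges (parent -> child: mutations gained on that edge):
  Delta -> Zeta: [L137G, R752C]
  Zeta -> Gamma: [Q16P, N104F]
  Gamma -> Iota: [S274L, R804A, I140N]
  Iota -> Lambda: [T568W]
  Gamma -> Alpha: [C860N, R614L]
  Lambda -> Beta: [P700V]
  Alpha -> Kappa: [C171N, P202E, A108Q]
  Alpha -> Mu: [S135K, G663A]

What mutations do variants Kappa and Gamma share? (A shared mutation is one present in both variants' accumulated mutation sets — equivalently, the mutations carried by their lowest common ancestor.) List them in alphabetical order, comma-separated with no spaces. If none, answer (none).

Accumulating mutations along path to Kappa:
  At Delta: gained [] -> total []
  At Zeta: gained ['L137G', 'R752C'] -> total ['L137G', 'R752C']
  At Gamma: gained ['Q16P', 'N104F'] -> total ['L137G', 'N104F', 'Q16P', 'R752C']
  At Alpha: gained ['C860N', 'R614L'] -> total ['C860N', 'L137G', 'N104F', 'Q16P', 'R614L', 'R752C']
  At Kappa: gained ['C171N', 'P202E', 'A108Q'] -> total ['A108Q', 'C171N', 'C860N', 'L137G', 'N104F', 'P202E', 'Q16P', 'R614L', 'R752C']
Mutations(Kappa) = ['A108Q', 'C171N', 'C860N', 'L137G', 'N104F', 'P202E', 'Q16P', 'R614L', 'R752C']
Accumulating mutations along path to Gamma:
  At Delta: gained [] -> total []
  At Zeta: gained ['L137G', 'R752C'] -> total ['L137G', 'R752C']
  At Gamma: gained ['Q16P', 'N104F'] -> total ['L137G', 'N104F', 'Q16P', 'R752C']
Mutations(Gamma) = ['L137G', 'N104F', 'Q16P', 'R752C']
Intersection: ['A108Q', 'C171N', 'C860N', 'L137G', 'N104F', 'P202E', 'Q16P', 'R614L', 'R752C'] ∩ ['L137G', 'N104F', 'Q16P', 'R752C'] = ['L137G', 'N104F', 'Q16P', 'R752C']

Answer: L137G,N104F,Q16P,R752C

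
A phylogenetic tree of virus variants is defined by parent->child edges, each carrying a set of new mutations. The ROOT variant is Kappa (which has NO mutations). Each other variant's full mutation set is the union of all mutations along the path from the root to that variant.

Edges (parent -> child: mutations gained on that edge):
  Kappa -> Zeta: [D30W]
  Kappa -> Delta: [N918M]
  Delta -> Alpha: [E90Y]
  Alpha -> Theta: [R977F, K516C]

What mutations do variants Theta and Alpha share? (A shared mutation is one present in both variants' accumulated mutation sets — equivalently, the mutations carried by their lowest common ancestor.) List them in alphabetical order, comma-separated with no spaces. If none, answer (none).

Answer: E90Y,N918M

Derivation:
Accumulating mutations along path to Theta:
  At Kappa: gained [] -> total []
  At Delta: gained ['N918M'] -> total ['N918M']
  At Alpha: gained ['E90Y'] -> total ['E90Y', 'N918M']
  At Theta: gained ['R977F', 'K516C'] -> total ['E90Y', 'K516C', 'N918M', 'R977F']
Mutations(Theta) = ['E90Y', 'K516C', 'N918M', 'R977F']
Accumulating mutations along path to Alpha:
  At Kappa: gained [] -> total []
  At Delta: gained ['N918M'] -> total ['N918M']
  At Alpha: gained ['E90Y'] -> total ['E90Y', 'N918M']
Mutations(Alpha) = ['E90Y', 'N918M']
Intersection: ['E90Y', 'K516C', 'N918M', 'R977F'] ∩ ['E90Y', 'N918M'] = ['E90Y', 'N918M']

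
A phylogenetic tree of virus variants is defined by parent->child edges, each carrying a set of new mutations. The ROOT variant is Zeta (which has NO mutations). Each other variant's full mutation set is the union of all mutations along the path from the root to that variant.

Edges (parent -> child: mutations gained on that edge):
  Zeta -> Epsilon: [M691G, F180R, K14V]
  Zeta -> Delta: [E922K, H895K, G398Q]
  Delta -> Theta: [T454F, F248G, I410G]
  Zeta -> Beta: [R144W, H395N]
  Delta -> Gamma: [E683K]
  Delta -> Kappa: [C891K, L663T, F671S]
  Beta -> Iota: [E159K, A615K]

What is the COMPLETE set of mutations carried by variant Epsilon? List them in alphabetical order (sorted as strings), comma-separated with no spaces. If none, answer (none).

Answer: F180R,K14V,M691G

Derivation:
At Zeta: gained [] -> total []
At Epsilon: gained ['M691G', 'F180R', 'K14V'] -> total ['F180R', 'K14V', 'M691G']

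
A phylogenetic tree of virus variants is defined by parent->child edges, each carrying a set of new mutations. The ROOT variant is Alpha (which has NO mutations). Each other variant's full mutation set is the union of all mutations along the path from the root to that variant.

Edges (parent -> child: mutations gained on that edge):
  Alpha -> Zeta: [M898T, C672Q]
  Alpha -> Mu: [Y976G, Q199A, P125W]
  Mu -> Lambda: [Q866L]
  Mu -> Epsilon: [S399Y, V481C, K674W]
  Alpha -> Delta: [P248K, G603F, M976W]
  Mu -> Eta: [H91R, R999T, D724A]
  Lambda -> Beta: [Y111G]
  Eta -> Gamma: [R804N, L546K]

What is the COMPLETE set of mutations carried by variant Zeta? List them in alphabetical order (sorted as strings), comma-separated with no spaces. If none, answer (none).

At Alpha: gained [] -> total []
At Zeta: gained ['M898T', 'C672Q'] -> total ['C672Q', 'M898T']

Answer: C672Q,M898T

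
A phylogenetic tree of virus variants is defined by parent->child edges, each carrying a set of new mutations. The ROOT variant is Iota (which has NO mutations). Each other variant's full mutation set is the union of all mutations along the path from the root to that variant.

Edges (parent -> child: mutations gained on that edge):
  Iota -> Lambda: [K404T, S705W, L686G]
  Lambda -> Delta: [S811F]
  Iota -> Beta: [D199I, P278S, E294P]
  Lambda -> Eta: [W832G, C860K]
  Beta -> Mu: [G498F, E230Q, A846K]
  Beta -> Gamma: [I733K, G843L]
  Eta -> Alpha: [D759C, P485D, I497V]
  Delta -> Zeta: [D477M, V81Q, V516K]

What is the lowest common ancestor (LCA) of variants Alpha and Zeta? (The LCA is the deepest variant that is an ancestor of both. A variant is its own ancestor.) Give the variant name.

Answer: Lambda

Derivation:
Path from root to Alpha: Iota -> Lambda -> Eta -> Alpha
  ancestors of Alpha: {Iota, Lambda, Eta, Alpha}
Path from root to Zeta: Iota -> Lambda -> Delta -> Zeta
  ancestors of Zeta: {Iota, Lambda, Delta, Zeta}
Common ancestors: {Iota, Lambda}
Walk up from Zeta: Zeta (not in ancestors of Alpha), Delta (not in ancestors of Alpha), Lambda (in ancestors of Alpha), Iota (in ancestors of Alpha)
Deepest common ancestor (LCA) = Lambda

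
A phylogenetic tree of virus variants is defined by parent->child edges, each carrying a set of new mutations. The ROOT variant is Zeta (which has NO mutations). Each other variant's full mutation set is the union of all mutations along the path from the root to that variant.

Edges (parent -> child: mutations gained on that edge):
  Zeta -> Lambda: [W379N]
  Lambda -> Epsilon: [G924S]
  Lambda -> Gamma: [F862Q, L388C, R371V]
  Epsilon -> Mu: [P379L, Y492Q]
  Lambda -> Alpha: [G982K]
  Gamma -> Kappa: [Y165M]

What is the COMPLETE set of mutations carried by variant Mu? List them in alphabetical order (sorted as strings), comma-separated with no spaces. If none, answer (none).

At Zeta: gained [] -> total []
At Lambda: gained ['W379N'] -> total ['W379N']
At Epsilon: gained ['G924S'] -> total ['G924S', 'W379N']
At Mu: gained ['P379L', 'Y492Q'] -> total ['G924S', 'P379L', 'W379N', 'Y492Q']

Answer: G924S,P379L,W379N,Y492Q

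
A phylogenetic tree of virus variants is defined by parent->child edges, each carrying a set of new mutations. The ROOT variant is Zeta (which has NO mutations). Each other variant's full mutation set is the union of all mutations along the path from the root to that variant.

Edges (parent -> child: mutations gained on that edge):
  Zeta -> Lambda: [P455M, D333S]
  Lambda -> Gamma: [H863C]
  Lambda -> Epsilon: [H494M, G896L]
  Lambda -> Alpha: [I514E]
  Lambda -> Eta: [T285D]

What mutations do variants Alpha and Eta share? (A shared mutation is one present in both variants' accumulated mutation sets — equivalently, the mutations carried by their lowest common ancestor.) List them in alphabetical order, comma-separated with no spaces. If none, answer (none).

Accumulating mutations along path to Alpha:
  At Zeta: gained [] -> total []
  At Lambda: gained ['P455M', 'D333S'] -> total ['D333S', 'P455M']
  At Alpha: gained ['I514E'] -> total ['D333S', 'I514E', 'P455M']
Mutations(Alpha) = ['D333S', 'I514E', 'P455M']
Accumulating mutations along path to Eta:
  At Zeta: gained [] -> total []
  At Lambda: gained ['P455M', 'D333S'] -> total ['D333S', 'P455M']
  At Eta: gained ['T285D'] -> total ['D333S', 'P455M', 'T285D']
Mutations(Eta) = ['D333S', 'P455M', 'T285D']
Intersection: ['D333S', 'I514E', 'P455M'] ∩ ['D333S', 'P455M', 'T285D'] = ['D333S', 'P455M']

Answer: D333S,P455M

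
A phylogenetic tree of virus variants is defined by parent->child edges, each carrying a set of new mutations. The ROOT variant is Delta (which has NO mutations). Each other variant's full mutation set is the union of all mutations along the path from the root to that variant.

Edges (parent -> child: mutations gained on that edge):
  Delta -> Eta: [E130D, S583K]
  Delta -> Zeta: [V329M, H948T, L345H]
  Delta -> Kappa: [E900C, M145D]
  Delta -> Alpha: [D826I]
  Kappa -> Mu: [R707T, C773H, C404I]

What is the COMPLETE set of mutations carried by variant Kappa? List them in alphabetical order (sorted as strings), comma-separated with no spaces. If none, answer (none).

Answer: E900C,M145D

Derivation:
At Delta: gained [] -> total []
At Kappa: gained ['E900C', 'M145D'] -> total ['E900C', 'M145D']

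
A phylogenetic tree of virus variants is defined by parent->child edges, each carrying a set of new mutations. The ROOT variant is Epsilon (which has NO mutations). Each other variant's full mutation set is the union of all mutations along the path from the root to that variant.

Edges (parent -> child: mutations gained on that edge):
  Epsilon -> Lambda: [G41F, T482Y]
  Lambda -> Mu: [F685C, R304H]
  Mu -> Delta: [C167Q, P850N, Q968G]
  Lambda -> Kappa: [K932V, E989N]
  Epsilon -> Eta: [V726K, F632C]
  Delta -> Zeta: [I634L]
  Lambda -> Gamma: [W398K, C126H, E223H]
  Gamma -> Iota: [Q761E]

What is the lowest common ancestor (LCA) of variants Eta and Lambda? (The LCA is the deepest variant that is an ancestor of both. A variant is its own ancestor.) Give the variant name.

Answer: Epsilon

Derivation:
Path from root to Eta: Epsilon -> Eta
  ancestors of Eta: {Epsilon, Eta}
Path from root to Lambda: Epsilon -> Lambda
  ancestors of Lambda: {Epsilon, Lambda}
Common ancestors: {Epsilon}
Walk up from Lambda: Lambda (not in ancestors of Eta), Epsilon (in ancestors of Eta)
Deepest common ancestor (LCA) = Epsilon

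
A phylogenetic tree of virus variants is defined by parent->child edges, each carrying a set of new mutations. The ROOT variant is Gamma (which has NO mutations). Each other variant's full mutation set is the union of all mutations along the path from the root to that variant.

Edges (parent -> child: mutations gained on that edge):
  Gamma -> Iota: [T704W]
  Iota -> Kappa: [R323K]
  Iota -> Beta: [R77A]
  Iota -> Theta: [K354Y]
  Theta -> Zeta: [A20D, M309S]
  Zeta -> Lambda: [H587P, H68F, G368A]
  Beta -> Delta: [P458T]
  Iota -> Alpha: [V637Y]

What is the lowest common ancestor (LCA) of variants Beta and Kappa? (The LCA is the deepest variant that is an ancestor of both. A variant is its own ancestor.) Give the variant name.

Path from root to Beta: Gamma -> Iota -> Beta
  ancestors of Beta: {Gamma, Iota, Beta}
Path from root to Kappa: Gamma -> Iota -> Kappa
  ancestors of Kappa: {Gamma, Iota, Kappa}
Common ancestors: {Gamma, Iota}
Walk up from Kappa: Kappa (not in ancestors of Beta), Iota (in ancestors of Beta), Gamma (in ancestors of Beta)
Deepest common ancestor (LCA) = Iota

Answer: Iota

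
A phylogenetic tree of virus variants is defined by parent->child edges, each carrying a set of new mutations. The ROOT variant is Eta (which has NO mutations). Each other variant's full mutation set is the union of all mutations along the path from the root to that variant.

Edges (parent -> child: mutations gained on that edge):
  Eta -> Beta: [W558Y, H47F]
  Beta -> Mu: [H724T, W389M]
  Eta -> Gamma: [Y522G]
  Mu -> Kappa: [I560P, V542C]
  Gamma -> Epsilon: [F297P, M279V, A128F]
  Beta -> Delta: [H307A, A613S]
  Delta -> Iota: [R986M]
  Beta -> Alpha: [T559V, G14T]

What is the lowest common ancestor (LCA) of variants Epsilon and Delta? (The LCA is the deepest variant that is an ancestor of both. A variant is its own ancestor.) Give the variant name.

Path from root to Epsilon: Eta -> Gamma -> Epsilon
  ancestors of Epsilon: {Eta, Gamma, Epsilon}
Path from root to Delta: Eta -> Beta -> Delta
  ancestors of Delta: {Eta, Beta, Delta}
Common ancestors: {Eta}
Walk up from Delta: Delta (not in ancestors of Epsilon), Beta (not in ancestors of Epsilon), Eta (in ancestors of Epsilon)
Deepest common ancestor (LCA) = Eta

Answer: Eta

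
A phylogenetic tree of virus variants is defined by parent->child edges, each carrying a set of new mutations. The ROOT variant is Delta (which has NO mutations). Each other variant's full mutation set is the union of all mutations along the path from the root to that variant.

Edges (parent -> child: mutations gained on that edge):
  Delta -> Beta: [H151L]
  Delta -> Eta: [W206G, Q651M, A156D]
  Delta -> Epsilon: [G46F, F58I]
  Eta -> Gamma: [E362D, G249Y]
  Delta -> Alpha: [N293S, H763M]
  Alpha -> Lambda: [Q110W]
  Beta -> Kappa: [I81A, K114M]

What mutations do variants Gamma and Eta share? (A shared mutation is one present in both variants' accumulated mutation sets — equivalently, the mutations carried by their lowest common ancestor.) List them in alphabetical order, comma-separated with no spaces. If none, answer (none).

Accumulating mutations along path to Gamma:
  At Delta: gained [] -> total []
  At Eta: gained ['W206G', 'Q651M', 'A156D'] -> total ['A156D', 'Q651M', 'W206G']
  At Gamma: gained ['E362D', 'G249Y'] -> total ['A156D', 'E362D', 'G249Y', 'Q651M', 'W206G']
Mutations(Gamma) = ['A156D', 'E362D', 'G249Y', 'Q651M', 'W206G']
Accumulating mutations along path to Eta:
  At Delta: gained [] -> total []
  At Eta: gained ['W206G', 'Q651M', 'A156D'] -> total ['A156D', 'Q651M', 'W206G']
Mutations(Eta) = ['A156D', 'Q651M', 'W206G']
Intersection: ['A156D', 'E362D', 'G249Y', 'Q651M', 'W206G'] ∩ ['A156D', 'Q651M', 'W206G'] = ['A156D', 'Q651M', 'W206G']

Answer: A156D,Q651M,W206G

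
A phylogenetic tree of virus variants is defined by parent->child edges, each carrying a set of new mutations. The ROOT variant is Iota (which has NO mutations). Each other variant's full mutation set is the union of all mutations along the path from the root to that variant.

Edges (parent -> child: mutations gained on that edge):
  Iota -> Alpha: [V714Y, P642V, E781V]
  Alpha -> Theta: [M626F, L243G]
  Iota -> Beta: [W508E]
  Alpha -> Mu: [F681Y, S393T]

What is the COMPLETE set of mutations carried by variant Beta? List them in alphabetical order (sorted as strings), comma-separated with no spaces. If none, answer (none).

At Iota: gained [] -> total []
At Beta: gained ['W508E'] -> total ['W508E']

Answer: W508E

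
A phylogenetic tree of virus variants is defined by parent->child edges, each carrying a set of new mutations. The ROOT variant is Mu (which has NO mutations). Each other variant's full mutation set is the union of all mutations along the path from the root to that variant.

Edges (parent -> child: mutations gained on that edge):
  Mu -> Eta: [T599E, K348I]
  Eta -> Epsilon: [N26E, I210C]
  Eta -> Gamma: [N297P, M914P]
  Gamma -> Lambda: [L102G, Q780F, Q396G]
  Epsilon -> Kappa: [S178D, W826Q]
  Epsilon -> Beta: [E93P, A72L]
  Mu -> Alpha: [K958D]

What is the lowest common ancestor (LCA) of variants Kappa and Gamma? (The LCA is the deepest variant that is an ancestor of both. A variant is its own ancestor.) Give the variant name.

Answer: Eta

Derivation:
Path from root to Kappa: Mu -> Eta -> Epsilon -> Kappa
  ancestors of Kappa: {Mu, Eta, Epsilon, Kappa}
Path from root to Gamma: Mu -> Eta -> Gamma
  ancestors of Gamma: {Mu, Eta, Gamma}
Common ancestors: {Mu, Eta}
Walk up from Gamma: Gamma (not in ancestors of Kappa), Eta (in ancestors of Kappa), Mu (in ancestors of Kappa)
Deepest common ancestor (LCA) = Eta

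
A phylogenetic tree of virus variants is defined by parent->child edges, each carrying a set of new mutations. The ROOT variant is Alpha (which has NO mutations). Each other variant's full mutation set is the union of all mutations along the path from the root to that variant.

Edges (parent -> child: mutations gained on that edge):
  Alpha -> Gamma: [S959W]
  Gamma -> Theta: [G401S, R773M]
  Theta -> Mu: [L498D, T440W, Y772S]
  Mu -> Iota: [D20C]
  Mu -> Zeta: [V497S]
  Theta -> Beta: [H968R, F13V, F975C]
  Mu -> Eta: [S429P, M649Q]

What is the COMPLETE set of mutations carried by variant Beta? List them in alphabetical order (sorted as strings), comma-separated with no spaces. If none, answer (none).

Answer: F13V,F975C,G401S,H968R,R773M,S959W

Derivation:
At Alpha: gained [] -> total []
At Gamma: gained ['S959W'] -> total ['S959W']
At Theta: gained ['G401S', 'R773M'] -> total ['G401S', 'R773M', 'S959W']
At Beta: gained ['H968R', 'F13V', 'F975C'] -> total ['F13V', 'F975C', 'G401S', 'H968R', 'R773M', 'S959W']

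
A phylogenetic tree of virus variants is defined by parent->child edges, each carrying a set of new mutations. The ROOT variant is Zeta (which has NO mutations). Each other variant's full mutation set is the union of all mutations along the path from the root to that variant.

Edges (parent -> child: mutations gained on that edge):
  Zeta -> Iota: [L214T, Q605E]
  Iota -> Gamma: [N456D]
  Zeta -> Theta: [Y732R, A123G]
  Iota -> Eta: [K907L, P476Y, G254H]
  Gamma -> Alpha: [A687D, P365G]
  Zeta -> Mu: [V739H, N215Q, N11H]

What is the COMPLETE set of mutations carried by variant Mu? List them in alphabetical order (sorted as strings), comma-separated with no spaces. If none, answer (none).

Answer: N11H,N215Q,V739H

Derivation:
At Zeta: gained [] -> total []
At Mu: gained ['V739H', 'N215Q', 'N11H'] -> total ['N11H', 'N215Q', 'V739H']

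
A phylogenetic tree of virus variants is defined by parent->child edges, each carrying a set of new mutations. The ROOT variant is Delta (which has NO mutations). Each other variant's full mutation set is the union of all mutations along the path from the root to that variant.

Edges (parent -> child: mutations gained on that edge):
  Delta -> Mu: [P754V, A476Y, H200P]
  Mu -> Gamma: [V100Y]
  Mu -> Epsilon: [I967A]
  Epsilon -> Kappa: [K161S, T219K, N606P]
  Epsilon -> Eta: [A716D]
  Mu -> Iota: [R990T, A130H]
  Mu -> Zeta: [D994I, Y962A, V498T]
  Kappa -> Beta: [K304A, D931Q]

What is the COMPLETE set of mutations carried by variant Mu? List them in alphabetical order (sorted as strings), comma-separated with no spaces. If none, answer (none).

At Delta: gained [] -> total []
At Mu: gained ['P754V', 'A476Y', 'H200P'] -> total ['A476Y', 'H200P', 'P754V']

Answer: A476Y,H200P,P754V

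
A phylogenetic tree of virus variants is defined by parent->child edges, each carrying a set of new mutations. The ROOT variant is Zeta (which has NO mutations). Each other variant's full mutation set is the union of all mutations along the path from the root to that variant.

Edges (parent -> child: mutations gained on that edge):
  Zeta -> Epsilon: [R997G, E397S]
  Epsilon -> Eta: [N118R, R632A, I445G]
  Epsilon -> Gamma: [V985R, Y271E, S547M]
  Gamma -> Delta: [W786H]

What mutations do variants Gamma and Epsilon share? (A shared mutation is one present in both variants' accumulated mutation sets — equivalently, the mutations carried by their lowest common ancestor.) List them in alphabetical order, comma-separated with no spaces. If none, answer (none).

Answer: E397S,R997G

Derivation:
Accumulating mutations along path to Gamma:
  At Zeta: gained [] -> total []
  At Epsilon: gained ['R997G', 'E397S'] -> total ['E397S', 'R997G']
  At Gamma: gained ['V985R', 'Y271E', 'S547M'] -> total ['E397S', 'R997G', 'S547M', 'V985R', 'Y271E']
Mutations(Gamma) = ['E397S', 'R997G', 'S547M', 'V985R', 'Y271E']
Accumulating mutations along path to Epsilon:
  At Zeta: gained [] -> total []
  At Epsilon: gained ['R997G', 'E397S'] -> total ['E397S', 'R997G']
Mutations(Epsilon) = ['E397S', 'R997G']
Intersection: ['E397S', 'R997G', 'S547M', 'V985R', 'Y271E'] ∩ ['E397S', 'R997G'] = ['E397S', 'R997G']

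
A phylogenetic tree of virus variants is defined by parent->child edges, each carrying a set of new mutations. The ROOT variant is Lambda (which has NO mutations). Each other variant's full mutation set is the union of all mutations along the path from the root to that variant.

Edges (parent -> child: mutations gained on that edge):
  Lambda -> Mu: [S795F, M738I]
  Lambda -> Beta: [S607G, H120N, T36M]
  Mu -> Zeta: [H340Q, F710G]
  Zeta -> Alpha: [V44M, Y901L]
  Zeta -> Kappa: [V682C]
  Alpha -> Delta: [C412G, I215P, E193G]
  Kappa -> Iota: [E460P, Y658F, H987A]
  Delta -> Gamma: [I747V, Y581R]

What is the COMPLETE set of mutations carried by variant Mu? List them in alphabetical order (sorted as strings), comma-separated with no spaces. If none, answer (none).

Answer: M738I,S795F

Derivation:
At Lambda: gained [] -> total []
At Mu: gained ['S795F', 'M738I'] -> total ['M738I', 'S795F']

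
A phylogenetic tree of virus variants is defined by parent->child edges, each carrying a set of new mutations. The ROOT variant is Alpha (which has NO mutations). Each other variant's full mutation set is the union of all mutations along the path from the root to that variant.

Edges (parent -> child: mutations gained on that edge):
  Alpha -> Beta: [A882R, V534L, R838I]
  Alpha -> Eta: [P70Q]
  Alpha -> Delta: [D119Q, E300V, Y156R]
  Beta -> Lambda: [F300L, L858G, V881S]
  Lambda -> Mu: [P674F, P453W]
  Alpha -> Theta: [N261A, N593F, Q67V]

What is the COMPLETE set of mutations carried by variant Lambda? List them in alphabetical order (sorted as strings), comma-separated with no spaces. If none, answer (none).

At Alpha: gained [] -> total []
At Beta: gained ['A882R', 'V534L', 'R838I'] -> total ['A882R', 'R838I', 'V534L']
At Lambda: gained ['F300L', 'L858G', 'V881S'] -> total ['A882R', 'F300L', 'L858G', 'R838I', 'V534L', 'V881S']

Answer: A882R,F300L,L858G,R838I,V534L,V881S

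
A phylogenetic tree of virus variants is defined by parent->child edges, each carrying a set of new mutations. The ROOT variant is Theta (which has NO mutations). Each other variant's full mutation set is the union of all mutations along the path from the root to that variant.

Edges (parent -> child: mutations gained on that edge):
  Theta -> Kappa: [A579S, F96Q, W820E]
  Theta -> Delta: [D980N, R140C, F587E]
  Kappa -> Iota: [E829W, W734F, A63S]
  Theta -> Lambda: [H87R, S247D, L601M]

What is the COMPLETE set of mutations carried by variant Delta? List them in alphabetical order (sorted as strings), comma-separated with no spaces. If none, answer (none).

At Theta: gained [] -> total []
At Delta: gained ['D980N', 'R140C', 'F587E'] -> total ['D980N', 'F587E', 'R140C']

Answer: D980N,F587E,R140C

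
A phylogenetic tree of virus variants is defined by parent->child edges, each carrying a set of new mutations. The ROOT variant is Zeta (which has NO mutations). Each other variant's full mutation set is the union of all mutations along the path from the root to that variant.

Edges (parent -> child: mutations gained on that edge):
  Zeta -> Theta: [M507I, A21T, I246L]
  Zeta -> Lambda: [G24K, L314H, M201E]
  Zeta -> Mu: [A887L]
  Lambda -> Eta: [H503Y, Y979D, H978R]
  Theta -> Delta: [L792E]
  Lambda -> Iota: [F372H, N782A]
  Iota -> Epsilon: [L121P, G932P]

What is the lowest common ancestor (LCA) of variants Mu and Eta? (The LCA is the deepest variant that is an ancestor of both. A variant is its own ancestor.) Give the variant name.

Answer: Zeta

Derivation:
Path from root to Mu: Zeta -> Mu
  ancestors of Mu: {Zeta, Mu}
Path from root to Eta: Zeta -> Lambda -> Eta
  ancestors of Eta: {Zeta, Lambda, Eta}
Common ancestors: {Zeta}
Walk up from Eta: Eta (not in ancestors of Mu), Lambda (not in ancestors of Mu), Zeta (in ancestors of Mu)
Deepest common ancestor (LCA) = Zeta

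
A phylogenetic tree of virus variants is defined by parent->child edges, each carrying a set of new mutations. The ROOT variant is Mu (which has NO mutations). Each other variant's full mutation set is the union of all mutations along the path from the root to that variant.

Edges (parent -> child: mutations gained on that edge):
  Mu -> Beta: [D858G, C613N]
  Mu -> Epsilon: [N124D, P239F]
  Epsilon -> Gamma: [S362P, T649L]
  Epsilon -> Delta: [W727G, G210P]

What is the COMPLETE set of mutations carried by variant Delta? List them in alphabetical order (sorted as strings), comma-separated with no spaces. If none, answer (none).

Answer: G210P,N124D,P239F,W727G

Derivation:
At Mu: gained [] -> total []
At Epsilon: gained ['N124D', 'P239F'] -> total ['N124D', 'P239F']
At Delta: gained ['W727G', 'G210P'] -> total ['G210P', 'N124D', 'P239F', 'W727G']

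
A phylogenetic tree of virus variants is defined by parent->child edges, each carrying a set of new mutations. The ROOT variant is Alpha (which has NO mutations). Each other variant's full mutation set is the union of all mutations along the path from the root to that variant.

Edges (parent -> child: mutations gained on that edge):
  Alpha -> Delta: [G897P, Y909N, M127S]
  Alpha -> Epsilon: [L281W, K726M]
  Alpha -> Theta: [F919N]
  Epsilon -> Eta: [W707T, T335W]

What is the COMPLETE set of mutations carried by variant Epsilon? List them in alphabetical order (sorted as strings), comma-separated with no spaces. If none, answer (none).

At Alpha: gained [] -> total []
At Epsilon: gained ['L281W', 'K726M'] -> total ['K726M', 'L281W']

Answer: K726M,L281W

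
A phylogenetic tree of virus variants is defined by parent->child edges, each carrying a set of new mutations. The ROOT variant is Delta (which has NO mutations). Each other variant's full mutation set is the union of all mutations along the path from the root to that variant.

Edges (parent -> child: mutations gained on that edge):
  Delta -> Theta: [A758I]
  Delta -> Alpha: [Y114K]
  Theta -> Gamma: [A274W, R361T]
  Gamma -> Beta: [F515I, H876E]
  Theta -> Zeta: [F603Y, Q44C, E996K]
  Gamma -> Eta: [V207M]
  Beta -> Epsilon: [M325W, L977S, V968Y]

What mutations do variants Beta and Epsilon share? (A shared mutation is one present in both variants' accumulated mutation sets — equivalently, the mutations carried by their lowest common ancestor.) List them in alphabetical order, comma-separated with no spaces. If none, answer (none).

Accumulating mutations along path to Beta:
  At Delta: gained [] -> total []
  At Theta: gained ['A758I'] -> total ['A758I']
  At Gamma: gained ['A274W', 'R361T'] -> total ['A274W', 'A758I', 'R361T']
  At Beta: gained ['F515I', 'H876E'] -> total ['A274W', 'A758I', 'F515I', 'H876E', 'R361T']
Mutations(Beta) = ['A274W', 'A758I', 'F515I', 'H876E', 'R361T']
Accumulating mutations along path to Epsilon:
  At Delta: gained [] -> total []
  At Theta: gained ['A758I'] -> total ['A758I']
  At Gamma: gained ['A274W', 'R361T'] -> total ['A274W', 'A758I', 'R361T']
  At Beta: gained ['F515I', 'H876E'] -> total ['A274W', 'A758I', 'F515I', 'H876E', 'R361T']
  At Epsilon: gained ['M325W', 'L977S', 'V968Y'] -> total ['A274W', 'A758I', 'F515I', 'H876E', 'L977S', 'M325W', 'R361T', 'V968Y']
Mutations(Epsilon) = ['A274W', 'A758I', 'F515I', 'H876E', 'L977S', 'M325W', 'R361T', 'V968Y']
Intersection: ['A274W', 'A758I', 'F515I', 'H876E', 'R361T'] ∩ ['A274W', 'A758I', 'F515I', 'H876E', 'L977S', 'M325W', 'R361T', 'V968Y'] = ['A274W', 'A758I', 'F515I', 'H876E', 'R361T']

Answer: A274W,A758I,F515I,H876E,R361T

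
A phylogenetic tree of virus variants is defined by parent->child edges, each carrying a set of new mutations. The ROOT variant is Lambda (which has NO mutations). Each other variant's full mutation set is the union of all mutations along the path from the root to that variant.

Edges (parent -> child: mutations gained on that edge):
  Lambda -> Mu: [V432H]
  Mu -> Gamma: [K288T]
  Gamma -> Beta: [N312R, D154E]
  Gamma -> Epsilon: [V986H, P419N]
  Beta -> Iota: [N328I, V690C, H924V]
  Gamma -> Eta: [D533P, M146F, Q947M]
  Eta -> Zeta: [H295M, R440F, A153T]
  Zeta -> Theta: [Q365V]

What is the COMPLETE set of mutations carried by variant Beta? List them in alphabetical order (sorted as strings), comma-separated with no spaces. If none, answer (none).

At Lambda: gained [] -> total []
At Mu: gained ['V432H'] -> total ['V432H']
At Gamma: gained ['K288T'] -> total ['K288T', 'V432H']
At Beta: gained ['N312R', 'D154E'] -> total ['D154E', 'K288T', 'N312R', 'V432H']

Answer: D154E,K288T,N312R,V432H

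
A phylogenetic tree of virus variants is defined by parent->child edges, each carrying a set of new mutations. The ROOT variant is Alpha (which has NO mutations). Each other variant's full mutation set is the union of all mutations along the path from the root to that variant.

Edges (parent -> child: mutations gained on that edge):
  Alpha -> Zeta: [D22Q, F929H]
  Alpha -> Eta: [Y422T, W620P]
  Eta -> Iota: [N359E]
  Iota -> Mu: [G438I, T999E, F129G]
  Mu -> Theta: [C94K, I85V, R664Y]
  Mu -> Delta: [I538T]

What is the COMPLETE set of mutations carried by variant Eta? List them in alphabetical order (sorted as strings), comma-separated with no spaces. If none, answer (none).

Answer: W620P,Y422T

Derivation:
At Alpha: gained [] -> total []
At Eta: gained ['Y422T', 'W620P'] -> total ['W620P', 'Y422T']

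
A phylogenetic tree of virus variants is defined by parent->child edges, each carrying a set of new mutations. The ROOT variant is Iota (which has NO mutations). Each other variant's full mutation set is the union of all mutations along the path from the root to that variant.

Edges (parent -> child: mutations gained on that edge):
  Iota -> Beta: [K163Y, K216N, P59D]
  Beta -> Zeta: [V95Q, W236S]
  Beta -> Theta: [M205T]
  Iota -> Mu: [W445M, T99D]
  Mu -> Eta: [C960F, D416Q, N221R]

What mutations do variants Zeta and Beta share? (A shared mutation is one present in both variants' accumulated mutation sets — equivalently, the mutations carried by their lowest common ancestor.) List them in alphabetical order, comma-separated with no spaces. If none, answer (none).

Accumulating mutations along path to Zeta:
  At Iota: gained [] -> total []
  At Beta: gained ['K163Y', 'K216N', 'P59D'] -> total ['K163Y', 'K216N', 'P59D']
  At Zeta: gained ['V95Q', 'W236S'] -> total ['K163Y', 'K216N', 'P59D', 'V95Q', 'W236S']
Mutations(Zeta) = ['K163Y', 'K216N', 'P59D', 'V95Q', 'W236S']
Accumulating mutations along path to Beta:
  At Iota: gained [] -> total []
  At Beta: gained ['K163Y', 'K216N', 'P59D'] -> total ['K163Y', 'K216N', 'P59D']
Mutations(Beta) = ['K163Y', 'K216N', 'P59D']
Intersection: ['K163Y', 'K216N', 'P59D', 'V95Q', 'W236S'] ∩ ['K163Y', 'K216N', 'P59D'] = ['K163Y', 'K216N', 'P59D']

Answer: K163Y,K216N,P59D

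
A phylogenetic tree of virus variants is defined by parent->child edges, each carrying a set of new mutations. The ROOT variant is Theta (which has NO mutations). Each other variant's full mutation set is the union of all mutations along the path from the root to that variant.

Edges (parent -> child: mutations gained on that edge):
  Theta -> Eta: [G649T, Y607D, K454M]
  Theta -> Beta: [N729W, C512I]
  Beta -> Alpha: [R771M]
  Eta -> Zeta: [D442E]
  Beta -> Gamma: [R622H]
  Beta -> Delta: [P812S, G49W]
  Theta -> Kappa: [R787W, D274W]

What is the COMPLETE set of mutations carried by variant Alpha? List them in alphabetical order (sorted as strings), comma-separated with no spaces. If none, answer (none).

At Theta: gained [] -> total []
At Beta: gained ['N729W', 'C512I'] -> total ['C512I', 'N729W']
At Alpha: gained ['R771M'] -> total ['C512I', 'N729W', 'R771M']

Answer: C512I,N729W,R771M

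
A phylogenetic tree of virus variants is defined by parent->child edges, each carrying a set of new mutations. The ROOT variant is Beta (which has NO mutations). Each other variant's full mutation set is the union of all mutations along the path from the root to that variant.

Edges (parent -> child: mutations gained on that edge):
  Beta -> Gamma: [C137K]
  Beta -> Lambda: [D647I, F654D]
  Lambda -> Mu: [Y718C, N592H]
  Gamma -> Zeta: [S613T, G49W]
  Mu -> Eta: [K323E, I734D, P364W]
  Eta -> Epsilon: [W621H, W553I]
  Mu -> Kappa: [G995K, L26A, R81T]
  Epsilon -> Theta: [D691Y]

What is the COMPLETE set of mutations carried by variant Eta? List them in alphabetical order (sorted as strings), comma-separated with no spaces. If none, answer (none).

Answer: D647I,F654D,I734D,K323E,N592H,P364W,Y718C

Derivation:
At Beta: gained [] -> total []
At Lambda: gained ['D647I', 'F654D'] -> total ['D647I', 'F654D']
At Mu: gained ['Y718C', 'N592H'] -> total ['D647I', 'F654D', 'N592H', 'Y718C']
At Eta: gained ['K323E', 'I734D', 'P364W'] -> total ['D647I', 'F654D', 'I734D', 'K323E', 'N592H', 'P364W', 'Y718C']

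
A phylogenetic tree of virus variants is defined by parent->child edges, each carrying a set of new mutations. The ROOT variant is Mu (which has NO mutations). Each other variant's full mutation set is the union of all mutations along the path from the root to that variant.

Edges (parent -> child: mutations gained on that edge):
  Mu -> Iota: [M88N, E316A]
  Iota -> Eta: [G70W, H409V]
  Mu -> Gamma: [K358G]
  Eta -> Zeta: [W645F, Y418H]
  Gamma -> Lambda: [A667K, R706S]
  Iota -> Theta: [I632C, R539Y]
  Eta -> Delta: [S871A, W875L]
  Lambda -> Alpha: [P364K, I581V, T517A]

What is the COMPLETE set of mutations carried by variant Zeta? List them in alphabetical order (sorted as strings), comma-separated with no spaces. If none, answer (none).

Answer: E316A,G70W,H409V,M88N,W645F,Y418H

Derivation:
At Mu: gained [] -> total []
At Iota: gained ['M88N', 'E316A'] -> total ['E316A', 'M88N']
At Eta: gained ['G70W', 'H409V'] -> total ['E316A', 'G70W', 'H409V', 'M88N']
At Zeta: gained ['W645F', 'Y418H'] -> total ['E316A', 'G70W', 'H409V', 'M88N', 'W645F', 'Y418H']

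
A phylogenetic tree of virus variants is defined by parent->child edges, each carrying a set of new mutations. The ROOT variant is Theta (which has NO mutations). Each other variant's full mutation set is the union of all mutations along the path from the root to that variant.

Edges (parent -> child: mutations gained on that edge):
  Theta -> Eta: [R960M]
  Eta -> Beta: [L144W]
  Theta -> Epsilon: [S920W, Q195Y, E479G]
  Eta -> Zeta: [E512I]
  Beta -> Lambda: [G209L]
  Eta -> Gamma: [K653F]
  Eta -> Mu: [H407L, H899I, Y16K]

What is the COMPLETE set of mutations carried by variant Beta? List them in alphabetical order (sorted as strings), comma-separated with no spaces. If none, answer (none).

Answer: L144W,R960M

Derivation:
At Theta: gained [] -> total []
At Eta: gained ['R960M'] -> total ['R960M']
At Beta: gained ['L144W'] -> total ['L144W', 'R960M']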